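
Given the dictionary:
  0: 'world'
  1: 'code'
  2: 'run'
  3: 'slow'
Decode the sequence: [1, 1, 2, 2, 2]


Look up each index in the dictionary:
  1 -> 'code'
  1 -> 'code'
  2 -> 'run'
  2 -> 'run'
  2 -> 'run'

Decoded: "code code run run run"


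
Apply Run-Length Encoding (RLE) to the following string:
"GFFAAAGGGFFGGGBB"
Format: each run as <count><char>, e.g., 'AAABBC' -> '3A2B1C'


Scanning runs left to right:
  i=0: run of 'G' x 1 -> '1G'
  i=1: run of 'F' x 2 -> '2F'
  i=3: run of 'A' x 3 -> '3A'
  i=6: run of 'G' x 3 -> '3G'
  i=9: run of 'F' x 2 -> '2F'
  i=11: run of 'G' x 3 -> '3G'
  i=14: run of 'B' x 2 -> '2B'

RLE = 1G2F3A3G2F3G2B


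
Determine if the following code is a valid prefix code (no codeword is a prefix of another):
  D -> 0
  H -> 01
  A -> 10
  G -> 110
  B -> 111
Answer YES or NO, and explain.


Checking each pair (does one codeword prefix another?):
  D='0' vs H='01': prefix -- VIOLATION

NO -- this is NOT a valid prefix code. D (0) is a prefix of H (01).


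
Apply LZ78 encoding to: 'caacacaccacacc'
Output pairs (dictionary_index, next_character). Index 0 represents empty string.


LZ78 encoding steps:
Dictionary: {0: ''}
Step 1: w='' (idx 0), next='c' -> output (0, 'c'), add 'c' as idx 1
Step 2: w='' (idx 0), next='a' -> output (0, 'a'), add 'a' as idx 2
Step 3: w='a' (idx 2), next='c' -> output (2, 'c'), add 'ac' as idx 3
Step 4: w='ac' (idx 3), next='a' -> output (3, 'a'), add 'aca' as idx 4
Step 5: w='c' (idx 1), next='c' -> output (1, 'c'), add 'cc' as idx 5
Step 6: w='aca' (idx 4), next='c' -> output (4, 'c'), add 'acac' as idx 6
Step 7: w='c' (idx 1), end of input -> output (1, '')


Encoded: [(0, 'c'), (0, 'a'), (2, 'c'), (3, 'a'), (1, 'c'), (4, 'c'), (1, '')]


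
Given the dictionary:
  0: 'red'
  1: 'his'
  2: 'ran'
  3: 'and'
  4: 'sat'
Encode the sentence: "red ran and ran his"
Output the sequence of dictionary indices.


Look up each word in the dictionary:
  'red' -> 0
  'ran' -> 2
  'and' -> 3
  'ran' -> 2
  'his' -> 1

Encoded: [0, 2, 3, 2, 1]


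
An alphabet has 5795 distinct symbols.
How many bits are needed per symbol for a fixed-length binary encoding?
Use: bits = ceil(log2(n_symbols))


log2(5795) = 12.5006
Bracket: 2^12 = 4096 < 5795 <= 2^13 = 8192
So ceil(log2(5795)) = 13

bits = ceil(log2(5795)) = ceil(12.5006) = 13 bits


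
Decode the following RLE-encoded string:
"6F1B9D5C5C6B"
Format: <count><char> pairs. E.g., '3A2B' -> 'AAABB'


Expanding each <count><char> pair:
  6F -> 'FFFFFF'
  1B -> 'B'
  9D -> 'DDDDDDDDD'
  5C -> 'CCCCC'
  5C -> 'CCCCC'
  6B -> 'BBBBBB'

Decoded = FFFFFFBDDDDDDDDDCCCCCCCCCCBBBBBB


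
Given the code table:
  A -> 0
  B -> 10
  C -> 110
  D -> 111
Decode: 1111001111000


Decoding:
111 -> D
10 -> B
0 -> A
111 -> D
10 -> B
0 -> A
0 -> A


Result: DBADBAA


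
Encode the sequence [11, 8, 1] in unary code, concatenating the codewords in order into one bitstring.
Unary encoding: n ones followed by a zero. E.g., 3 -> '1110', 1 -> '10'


Encode each number as n ones followed by a terminating 0:
  11 -> 111111111110 (12 bits)
  8 -> 111111110 (9 bits)
  1 -> 10 (2 bits)
Total length = 12 + 9 + 2 = 23 bits.

Unary([11, 8, 1]) = 11111111111011111111010 (23 bits)


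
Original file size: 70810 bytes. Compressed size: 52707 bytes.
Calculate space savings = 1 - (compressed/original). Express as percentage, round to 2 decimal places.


ratio = compressed/original = 52707/70810 = 0.744344
savings = 1 - ratio = 1 - 0.744344 = 0.255656
as a percentage: 0.255656 * 100 = 25.57%

Space savings = 1 - 52707/70810 = 25.57%


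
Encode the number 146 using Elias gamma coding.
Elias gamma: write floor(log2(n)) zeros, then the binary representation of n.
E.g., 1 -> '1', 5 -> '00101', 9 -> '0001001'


num_bits = floor(log2(146)) + 1 = 8
leading_zeros = num_bits - 1 = 7
binary(146) = 10010010

Elias gamma(146) = '0000000' + '10010010' = 000000010010010 (15 bits)


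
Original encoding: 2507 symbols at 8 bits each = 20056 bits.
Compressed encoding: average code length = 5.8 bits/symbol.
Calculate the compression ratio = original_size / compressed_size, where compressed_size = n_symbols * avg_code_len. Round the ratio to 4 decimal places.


original_size = n_symbols * orig_bits = 2507 * 8 = 20056 bits
compressed_size = n_symbols * avg_code_len = 2507 * 5.8 = 14540.6 bits
ratio = original_size / compressed_size = 20056 / 14540.6 = 1.3793

Compression ratio = 1.3793


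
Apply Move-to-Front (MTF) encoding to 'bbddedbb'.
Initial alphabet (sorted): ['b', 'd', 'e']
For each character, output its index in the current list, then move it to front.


MTF encoding:
'b': index 0 in ['b', 'd', 'e'] -> ['b', 'd', 'e']
'b': index 0 in ['b', 'd', 'e'] -> ['b', 'd', 'e']
'd': index 1 in ['b', 'd', 'e'] -> ['d', 'b', 'e']
'd': index 0 in ['d', 'b', 'e'] -> ['d', 'b', 'e']
'e': index 2 in ['d', 'b', 'e'] -> ['e', 'd', 'b']
'd': index 1 in ['e', 'd', 'b'] -> ['d', 'e', 'b']
'b': index 2 in ['d', 'e', 'b'] -> ['b', 'd', 'e']
'b': index 0 in ['b', 'd', 'e'] -> ['b', 'd', 'e']


Output: [0, 0, 1, 0, 2, 1, 2, 0]


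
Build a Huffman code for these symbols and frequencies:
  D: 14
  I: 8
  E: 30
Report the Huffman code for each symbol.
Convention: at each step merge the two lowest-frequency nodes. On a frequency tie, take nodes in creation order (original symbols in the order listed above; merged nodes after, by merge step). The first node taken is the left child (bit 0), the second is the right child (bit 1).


Huffman tree construction:
Step 1: Merge I(8) + D(14) = 22
Step 2: Merge (I+D)(22) + E(30) = 52
Read each symbol's code off the tree from the root (left child = 0, right child = 1).

Codes:
  D: 01 (length 2)
  I: 00 (length 2)
  E: 1 (length 1)
Average code length: 74/52 = 1.4231 bits/symbol


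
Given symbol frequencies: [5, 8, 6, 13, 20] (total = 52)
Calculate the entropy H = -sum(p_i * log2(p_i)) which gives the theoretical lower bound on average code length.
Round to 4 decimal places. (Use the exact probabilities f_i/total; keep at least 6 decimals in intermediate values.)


Per-symbol terms -p_i * log2(p_i) with p_i = f_i/52:
  p = 5/52 = 0.096154: log2(p) = -3.378512, -p*log2(p) = 0.324857
  p = 8/52 = 0.153846: log2(p) = -2.700440, -p*log2(p) = 0.415452
  p = 6/52 = 0.115385: log2(p) = -3.115477, -p*log2(p) = 0.359478
  p = 13/52 = 0.250000: log2(p) = -2.000000, -p*log2(p) = 0.500000
  p = 20/52 = 0.384615: log2(p) = -1.378512, -p*log2(p) = 0.530197
H = 0.324857 + 0.415452 + 0.359478 + 0.500000 + 0.530197 = 2.129984

H = 2.13 bits/symbol


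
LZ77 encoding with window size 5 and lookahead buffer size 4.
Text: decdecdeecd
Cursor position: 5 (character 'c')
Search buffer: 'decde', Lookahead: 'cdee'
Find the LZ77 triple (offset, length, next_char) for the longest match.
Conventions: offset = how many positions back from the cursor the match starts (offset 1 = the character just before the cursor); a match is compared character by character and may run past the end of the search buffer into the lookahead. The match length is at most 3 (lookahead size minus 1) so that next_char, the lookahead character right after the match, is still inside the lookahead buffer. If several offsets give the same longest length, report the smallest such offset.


Try each offset into the search buffer:
  offset=1 (pos 4, char 'e'): match length 0
  offset=2 (pos 3, char 'd'): match length 0
  offset=3 (pos 2, char 'c'): match length 3
  offset=4 (pos 1, char 'e'): match length 0
  offset=5 (pos 0, char 'd'): match length 0
Longest match has length 3 at offset 3.
next_char = character at position 5 + 3 = 8 -> 'e'

Best match: offset=3, length=3 (matching 'cde' starting at position 2)
LZ77 triple: (3, 3, 'e')


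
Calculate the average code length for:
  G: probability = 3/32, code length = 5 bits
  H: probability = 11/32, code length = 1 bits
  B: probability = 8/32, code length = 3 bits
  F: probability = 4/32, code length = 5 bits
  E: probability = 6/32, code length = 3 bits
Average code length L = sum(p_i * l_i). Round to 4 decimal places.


Weighted contributions p_i * l_i:
  G: (3/32) * 5 = 15/32
  H: (11/32) * 1 = 11/32
  B: (8/32) * 3 = 24/32
  F: (4/32) * 5 = 20/32
  E: (6/32) * 3 = 18/32
Sum = (15 + 11 + 24 + 20 + 18)/32 = 88/32

L = 88/32 = 2.7500 bits/symbol


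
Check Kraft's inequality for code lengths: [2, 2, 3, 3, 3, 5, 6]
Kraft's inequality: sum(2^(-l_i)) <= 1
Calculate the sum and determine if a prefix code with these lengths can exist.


Sum = 2^(-2) + 2^(-2) + 2^(-3) + 2^(-3) + 2^(-3) + 2^(-5) + 2^(-6)
    = 0.25 + 0.25 + 0.125 + 0.125 + 0.125 + 0.03125 + 0.015625
    = 59/64 = 0.921875
Since 0.921875 <= 1, Kraft's inequality IS satisfied.
A prefix code with these lengths CAN exist.

Kraft sum = 0.921875. Satisfied.


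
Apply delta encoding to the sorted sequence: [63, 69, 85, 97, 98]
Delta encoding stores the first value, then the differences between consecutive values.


First value: 63
Deltas:
  69 - 63 = 6
  85 - 69 = 16
  97 - 85 = 12
  98 - 97 = 1


Delta encoded: [63, 6, 16, 12, 1]


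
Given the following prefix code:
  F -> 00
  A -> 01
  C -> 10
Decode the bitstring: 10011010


Decoding step by step:
Bits 10 -> C
Bits 01 -> A
Bits 10 -> C
Bits 10 -> C


Decoded message: CACC


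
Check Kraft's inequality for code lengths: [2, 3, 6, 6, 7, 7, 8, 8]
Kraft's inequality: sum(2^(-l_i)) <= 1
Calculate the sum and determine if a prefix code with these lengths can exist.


Sum = 2^(-2) + 2^(-3) + 2^(-6) + 2^(-6) + 2^(-7) + 2^(-7) + 2^(-8) + 2^(-8)
    = 0.25 + 0.125 + 0.015625 + 0.015625 + 0.0078125 + 0.0078125 + 0.00390625 + 0.00390625
    = 110/256 = 0.4296875
Since 0.4296875 <= 1, Kraft's inequality IS satisfied.
A prefix code with these lengths CAN exist.

Kraft sum = 0.4296875. Satisfied.


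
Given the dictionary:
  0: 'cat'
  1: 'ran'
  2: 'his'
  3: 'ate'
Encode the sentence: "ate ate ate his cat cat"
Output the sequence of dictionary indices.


Look up each word in the dictionary:
  'ate' -> 3
  'ate' -> 3
  'ate' -> 3
  'his' -> 2
  'cat' -> 0
  'cat' -> 0

Encoded: [3, 3, 3, 2, 0, 0]


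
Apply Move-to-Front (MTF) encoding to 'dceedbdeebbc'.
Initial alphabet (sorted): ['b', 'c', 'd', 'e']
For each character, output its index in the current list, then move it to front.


MTF encoding:
'd': index 2 in ['b', 'c', 'd', 'e'] -> ['d', 'b', 'c', 'e']
'c': index 2 in ['d', 'b', 'c', 'e'] -> ['c', 'd', 'b', 'e']
'e': index 3 in ['c', 'd', 'b', 'e'] -> ['e', 'c', 'd', 'b']
'e': index 0 in ['e', 'c', 'd', 'b'] -> ['e', 'c', 'd', 'b']
'd': index 2 in ['e', 'c', 'd', 'b'] -> ['d', 'e', 'c', 'b']
'b': index 3 in ['d', 'e', 'c', 'b'] -> ['b', 'd', 'e', 'c']
'd': index 1 in ['b', 'd', 'e', 'c'] -> ['d', 'b', 'e', 'c']
'e': index 2 in ['d', 'b', 'e', 'c'] -> ['e', 'd', 'b', 'c']
'e': index 0 in ['e', 'd', 'b', 'c'] -> ['e', 'd', 'b', 'c']
'b': index 2 in ['e', 'd', 'b', 'c'] -> ['b', 'e', 'd', 'c']
'b': index 0 in ['b', 'e', 'd', 'c'] -> ['b', 'e', 'd', 'c']
'c': index 3 in ['b', 'e', 'd', 'c'] -> ['c', 'b', 'e', 'd']


Output: [2, 2, 3, 0, 2, 3, 1, 2, 0, 2, 0, 3]


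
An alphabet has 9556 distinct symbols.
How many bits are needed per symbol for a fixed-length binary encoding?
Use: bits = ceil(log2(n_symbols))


log2(9556) = 13.2222
Bracket: 2^13 = 8192 < 9556 <= 2^14 = 16384
So ceil(log2(9556)) = 14

bits = ceil(log2(9556)) = ceil(13.2222) = 14 bits


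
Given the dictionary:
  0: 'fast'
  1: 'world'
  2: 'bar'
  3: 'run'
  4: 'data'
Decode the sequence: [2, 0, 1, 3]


Look up each index in the dictionary:
  2 -> 'bar'
  0 -> 'fast'
  1 -> 'world'
  3 -> 'run'

Decoded: "bar fast world run"


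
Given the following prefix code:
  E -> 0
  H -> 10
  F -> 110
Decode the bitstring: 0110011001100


Decoding step by step:
Bits 0 -> E
Bits 110 -> F
Bits 0 -> E
Bits 110 -> F
Bits 0 -> E
Bits 110 -> F
Bits 0 -> E


Decoded message: EFEFEFE


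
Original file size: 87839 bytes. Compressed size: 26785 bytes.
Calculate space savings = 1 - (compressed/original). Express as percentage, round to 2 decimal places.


ratio = compressed/original = 26785/87839 = 0.304933
savings = 1 - ratio = 1 - 0.304933 = 0.695067
as a percentage: 0.695067 * 100 = 69.51%

Space savings = 1 - 26785/87839 = 69.51%


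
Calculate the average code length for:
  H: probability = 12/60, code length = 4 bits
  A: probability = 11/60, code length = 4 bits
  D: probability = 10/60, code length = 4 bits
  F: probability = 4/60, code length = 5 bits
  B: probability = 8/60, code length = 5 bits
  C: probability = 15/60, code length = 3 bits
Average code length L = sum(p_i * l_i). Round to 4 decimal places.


Weighted contributions p_i * l_i:
  H: (12/60) * 4 = 48/60
  A: (11/60) * 4 = 44/60
  D: (10/60) * 4 = 40/60
  F: (4/60) * 5 = 20/60
  B: (8/60) * 5 = 40/60
  C: (15/60) * 3 = 45/60
Sum = (48 + 44 + 40 + 20 + 40 + 45)/60 = 237/60

L = 237/60 = 3.9500 bits/symbol


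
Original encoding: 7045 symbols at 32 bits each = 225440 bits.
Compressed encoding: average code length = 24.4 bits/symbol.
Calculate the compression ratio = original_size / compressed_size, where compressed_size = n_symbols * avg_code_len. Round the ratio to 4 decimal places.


original_size = n_symbols * orig_bits = 7045 * 32 = 225440 bits
compressed_size = n_symbols * avg_code_len = 7045 * 24.4 = 171898.0 bits
ratio = original_size / compressed_size = 225440 / 171898.0 = 1.3115

Compression ratio = 1.3115


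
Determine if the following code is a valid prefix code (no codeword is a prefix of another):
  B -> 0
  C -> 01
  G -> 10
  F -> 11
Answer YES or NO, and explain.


Checking each pair (does one codeword prefix another?):
  B='0' vs C='01': prefix -- VIOLATION

NO -- this is NOT a valid prefix code. B (0) is a prefix of C (01).


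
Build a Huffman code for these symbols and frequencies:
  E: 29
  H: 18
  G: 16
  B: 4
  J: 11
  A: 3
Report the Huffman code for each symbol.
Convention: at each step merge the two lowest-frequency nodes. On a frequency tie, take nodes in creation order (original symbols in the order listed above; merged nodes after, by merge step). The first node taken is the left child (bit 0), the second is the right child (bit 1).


Huffman tree construction:
Step 1: Merge A(3) + B(4) = 7
Step 2: Merge (A+B)(7) + J(11) = 18
Step 3: Merge G(16) + H(18) = 34
Step 4: Merge ((A+B)+J)(18) + E(29) = 47
Step 5: Merge (G+H)(34) + (((A+B)+J)+E)(47) = 81
Read each symbol's code off the tree from the root (left child = 0, right child = 1).

Codes:
  E: 11 (length 2)
  H: 01 (length 2)
  G: 00 (length 2)
  B: 1001 (length 4)
  J: 101 (length 3)
  A: 1000 (length 4)
Average code length: 187/81 = 2.3086 bits/symbol


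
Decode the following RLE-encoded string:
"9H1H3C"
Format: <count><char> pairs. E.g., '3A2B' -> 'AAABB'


Expanding each <count><char> pair:
  9H -> 'HHHHHHHHH'
  1H -> 'H'
  3C -> 'CCC'

Decoded = HHHHHHHHHHCCC


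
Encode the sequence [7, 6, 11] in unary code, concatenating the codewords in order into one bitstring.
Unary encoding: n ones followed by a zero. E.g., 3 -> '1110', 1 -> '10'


Encode each number as n ones followed by a terminating 0:
  7 -> 11111110 (8 bits)
  6 -> 1111110 (7 bits)
  11 -> 111111111110 (12 bits)
Total length = 8 + 7 + 12 = 27 bits.

Unary([7, 6, 11]) = 111111101111110111111111110 (27 bits)


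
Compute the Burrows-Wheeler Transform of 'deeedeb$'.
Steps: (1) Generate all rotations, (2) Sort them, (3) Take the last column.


Rotations (sorted):
  0: $deeedeb -> last char: b
  1: b$deeede -> last char: e
  2: deb$deee -> last char: e
  3: deeedeb$ -> last char: $
  4: eb$deeed -> last char: d
  5: edeb$dee -> last char: e
  6: eedeb$de -> last char: e
  7: eeedeb$d -> last char: d


BWT = bee$deed


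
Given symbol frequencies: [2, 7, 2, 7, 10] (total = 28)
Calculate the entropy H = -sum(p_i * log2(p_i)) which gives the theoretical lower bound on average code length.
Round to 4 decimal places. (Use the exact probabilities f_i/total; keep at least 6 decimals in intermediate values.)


Per-symbol terms -p_i * log2(p_i) with p_i = f_i/28:
  p = 2/28 = 0.071429: log2(p) = -3.807355, -p*log2(p) = 0.271954
  p = 7/28 = 0.250000: log2(p) = -2.000000, -p*log2(p) = 0.500000
  p = 2/28 = 0.071429: log2(p) = -3.807355, -p*log2(p) = 0.271954
  p = 7/28 = 0.250000: log2(p) = -2.000000, -p*log2(p) = 0.500000
  p = 10/28 = 0.357143: log2(p) = -1.485427, -p*log2(p) = 0.530510
H = 0.271954 + 0.500000 + 0.271954 + 0.500000 + 0.530510 = 2.074418

H = 2.0744 bits/symbol


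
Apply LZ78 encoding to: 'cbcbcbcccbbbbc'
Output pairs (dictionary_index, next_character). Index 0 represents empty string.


LZ78 encoding steps:
Dictionary: {0: ''}
Step 1: w='' (idx 0), next='c' -> output (0, 'c'), add 'c' as idx 1
Step 2: w='' (idx 0), next='b' -> output (0, 'b'), add 'b' as idx 2
Step 3: w='c' (idx 1), next='b' -> output (1, 'b'), add 'cb' as idx 3
Step 4: w='cb' (idx 3), next='c' -> output (3, 'c'), add 'cbc' as idx 4
Step 5: w='c' (idx 1), next='c' -> output (1, 'c'), add 'cc' as idx 5
Step 6: w='b' (idx 2), next='b' -> output (2, 'b'), add 'bb' as idx 6
Step 7: w='bb' (idx 6), next='c' -> output (6, 'c'), add 'bbc' as idx 7


Encoded: [(0, 'c'), (0, 'b'), (1, 'b'), (3, 'c'), (1, 'c'), (2, 'b'), (6, 'c')]


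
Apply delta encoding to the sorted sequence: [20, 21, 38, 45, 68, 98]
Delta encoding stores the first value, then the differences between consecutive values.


First value: 20
Deltas:
  21 - 20 = 1
  38 - 21 = 17
  45 - 38 = 7
  68 - 45 = 23
  98 - 68 = 30


Delta encoded: [20, 1, 17, 7, 23, 30]


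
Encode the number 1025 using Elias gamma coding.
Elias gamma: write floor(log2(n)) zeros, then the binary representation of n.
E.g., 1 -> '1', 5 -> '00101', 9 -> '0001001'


num_bits = floor(log2(1025)) + 1 = 11
leading_zeros = num_bits - 1 = 10
binary(1025) = 10000000001

Elias gamma(1025) = '0000000000' + '10000000001' = 000000000010000000001 (21 bits)


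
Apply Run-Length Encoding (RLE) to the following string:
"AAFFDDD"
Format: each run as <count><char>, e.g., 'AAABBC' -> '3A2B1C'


Scanning runs left to right:
  i=0: run of 'A' x 2 -> '2A'
  i=2: run of 'F' x 2 -> '2F'
  i=4: run of 'D' x 3 -> '3D'

RLE = 2A2F3D


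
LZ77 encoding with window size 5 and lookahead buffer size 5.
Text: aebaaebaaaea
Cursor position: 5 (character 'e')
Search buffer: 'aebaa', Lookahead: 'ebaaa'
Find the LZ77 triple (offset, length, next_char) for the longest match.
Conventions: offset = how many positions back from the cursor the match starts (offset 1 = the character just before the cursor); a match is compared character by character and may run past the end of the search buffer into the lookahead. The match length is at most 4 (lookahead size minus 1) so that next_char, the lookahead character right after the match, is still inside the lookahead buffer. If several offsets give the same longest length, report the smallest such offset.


Try each offset into the search buffer:
  offset=1 (pos 4, char 'a'): match length 0
  offset=2 (pos 3, char 'a'): match length 0
  offset=3 (pos 2, char 'b'): match length 0
  offset=4 (pos 1, char 'e'): match length 4
  offset=5 (pos 0, char 'a'): match length 0
Longest match has length 4 at offset 4.
next_char = character at position 5 + 4 = 9 -> 'a'

Best match: offset=4, length=4 (matching 'ebaa' starting at position 1)
LZ77 triple: (4, 4, 'a')


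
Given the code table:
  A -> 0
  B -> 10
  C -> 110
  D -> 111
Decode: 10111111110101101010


Decoding:
10 -> B
111 -> D
111 -> D
110 -> C
10 -> B
110 -> C
10 -> B
10 -> B


Result: BDDCBCBB


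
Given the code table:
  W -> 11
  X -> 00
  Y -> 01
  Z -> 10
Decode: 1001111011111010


Decoding:
10 -> Z
01 -> Y
11 -> W
10 -> Z
11 -> W
11 -> W
10 -> Z
10 -> Z


Result: ZYWZWWZZ


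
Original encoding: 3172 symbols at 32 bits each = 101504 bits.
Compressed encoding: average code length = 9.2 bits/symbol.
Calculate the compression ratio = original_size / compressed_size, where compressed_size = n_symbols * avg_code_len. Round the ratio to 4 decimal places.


original_size = n_symbols * orig_bits = 3172 * 32 = 101504 bits
compressed_size = n_symbols * avg_code_len = 3172 * 9.2 = 29182.4 bits
ratio = original_size / compressed_size = 101504 / 29182.4 = 3.4783

Compression ratio = 3.4783


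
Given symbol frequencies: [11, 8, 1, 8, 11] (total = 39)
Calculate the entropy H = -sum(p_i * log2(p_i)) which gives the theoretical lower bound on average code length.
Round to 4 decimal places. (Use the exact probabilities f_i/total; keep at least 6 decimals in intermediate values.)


Per-symbol terms -p_i * log2(p_i) with p_i = f_i/39:
  p = 11/39 = 0.282051: log2(p) = -1.825971, -p*log2(p) = 0.515017
  p = 8/39 = 0.205128: log2(p) = -2.285402, -p*log2(p) = 0.468800
  p = 1/39 = 0.025641: log2(p) = -5.285402, -p*log2(p) = 0.135523
  p = 8/39 = 0.205128: log2(p) = -2.285402, -p*log2(p) = 0.468800
  p = 11/39 = 0.282051: log2(p) = -1.825971, -p*log2(p) = 0.515017
H = 0.515017 + 0.468800 + 0.135523 + 0.468800 + 0.515017 = 2.103157

H = 2.1032 bits/symbol


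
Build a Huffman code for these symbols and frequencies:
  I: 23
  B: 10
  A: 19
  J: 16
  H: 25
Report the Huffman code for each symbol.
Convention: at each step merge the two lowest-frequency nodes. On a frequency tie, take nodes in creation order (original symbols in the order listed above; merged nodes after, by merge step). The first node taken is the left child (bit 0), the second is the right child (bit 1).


Huffman tree construction:
Step 1: Merge B(10) + J(16) = 26
Step 2: Merge A(19) + I(23) = 42
Step 3: Merge H(25) + (B+J)(26) = 51
Step 4: Merge (A+I)(42) + (H+(B+J))(51) = 93
Read each symbol's code off the tree from the root (left child = 0, right child = 1).

Codes:
  I: 01 (length 2)
  B: 110 (length 3)
  A: 00 (length 2)
  J: 111 (length 3)
  H: 10 (length 2)
Average code length: 212/93 = 2.2796 bits/symbol


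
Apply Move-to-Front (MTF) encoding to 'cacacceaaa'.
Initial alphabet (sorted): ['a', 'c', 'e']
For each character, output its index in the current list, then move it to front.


MTF encoding:
'c': index 1 in ['a', 'c', 'e'] -> ['c', 'a', 'e']
'a': index 1 in ['c', 'a', 'e'] -> ['a', 'c', 'e']
'c': index 1 in ['a', 'c', 'e'] -> ['c', 'a', 'e']
'a': index 1 in ['c', 'a', 'e'] -> ['a', 'c', 'e']
'c': index 1 in ['a', 'c', 'e'] -> ['c', 'a', 'e']
'c': index 0 in ['c', 'a', 'e'] -> ['c', 'a', 'e']
'e': index 2 in ['c', 'a', 'e'] -> ['e', 'c', 'a']
'a': index 2 in ['e', 'c', 'a'] -> ['a', 'e', 'c']
'a': index 0 in ['a', 'e', 'c'] -> ['a', 'e', 'c']
'a': index 0 in ['a', 'e', 'c'] -> ['a', 'e', 'c']


Output: [1, 1, 1, 1, 1, 0, 2, 2, 0, 0]


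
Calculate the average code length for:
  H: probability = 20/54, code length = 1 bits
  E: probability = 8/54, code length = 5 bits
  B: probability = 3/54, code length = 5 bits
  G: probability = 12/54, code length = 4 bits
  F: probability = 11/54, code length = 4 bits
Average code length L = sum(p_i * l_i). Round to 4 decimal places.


Weighted contributions p_i * l_i:
  H: (20/54) * 1 = 20/54
  E: (8/54) * 5 = 40/54
  B: (3/54) * 5 = 15/54
  G: (12/54) * 4 = 48/54
  F: (11/54) * 4 = 44/54
Sum = (20 + 40 + 15 + 48 + 44)/54 = 167/54

L = 167/54 = 3.0926 bits/symbol


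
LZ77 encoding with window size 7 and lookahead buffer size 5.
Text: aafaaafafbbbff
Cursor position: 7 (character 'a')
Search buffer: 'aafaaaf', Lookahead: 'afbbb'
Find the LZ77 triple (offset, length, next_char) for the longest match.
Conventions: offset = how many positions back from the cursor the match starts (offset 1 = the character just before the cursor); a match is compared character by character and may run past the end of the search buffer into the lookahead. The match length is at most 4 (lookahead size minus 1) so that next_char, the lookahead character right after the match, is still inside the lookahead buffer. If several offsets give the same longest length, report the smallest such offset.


Try each offset into the search buffer:
  offset=1 (pos 6, char 'f'): match length 0
  offset=2 (pos 5, char 'a'): match length 2
  offset=3 (pos 4, char 'a'): match length 1
  offset=4 (pos 3, char 'a'): match length 1
  offset=5 (pos 2, char 'f'): match length 0
  offset=6 (pos 1, char 'a'): match length 2
  offset=7 (pos 0, char 'a'): match length 1
Longest match has length 2, found at offsets 2, 6; take the smallest, offset 2.
next_char = character at position 7 + 2 = 9 -> 'b'

Best match: offset=2, length=2 (matching 'af' starting at position 5)
LZ77 triple: (2, 2, 'b')


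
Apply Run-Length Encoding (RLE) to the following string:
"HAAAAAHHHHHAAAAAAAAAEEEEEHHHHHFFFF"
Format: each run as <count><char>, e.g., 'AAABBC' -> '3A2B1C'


Scanning runs left to right:
  i=0: run of 'H' x 1 -> '1H'
  i=1: run of 'A' x 5 -> '5A'
  i=6: run of 'H' x 5 -> '5H'
  i=11: run of 'A' x 9 -> '9A'
  i=20: run of 'E' x 5 -> '5E'
  i=25: run of 'H' x 5 -> '5H'
  i=30: run of 'F' x 4 -> '4F'

RLE = 1H5A5H9A5E5H4F


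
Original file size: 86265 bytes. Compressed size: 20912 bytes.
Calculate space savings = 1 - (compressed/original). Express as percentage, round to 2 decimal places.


ratio = compressed/original = 20912/86265 = 0.242416
savings = 1 - ratio = 1 - 0.242416 = 0.757584
as a percentage: 0.757584 * 100 = 75.76%

Space savings = 1 - 20912/86265 = 75.76%


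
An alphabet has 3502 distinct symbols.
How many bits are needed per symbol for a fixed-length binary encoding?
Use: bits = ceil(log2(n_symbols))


log2(3502) = 11.774
Bracket: 2^11 = 2048 < 3502 <= 2^12 = 4096
So ceil(log2(3502)) = 12

bits = ceil(log2(3502)) = ceil(11.774) = 12 bits


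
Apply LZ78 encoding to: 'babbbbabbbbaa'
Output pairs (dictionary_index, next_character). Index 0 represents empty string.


LZ78 encoding steps:
Dictionary: {0: ''}
Step 1: w='' (idx 0), next='b' -> output (0, 'b'), add 'b' as idx 1
Step 2: w='' (idx 0), next='a' -> output (0, 'a'), add 'a' as idx 2
Step 3: w='b' (idx 1), next='b' -> output (1, 'b'), add 'bb' as idx 3
Step 4: w='bb' (idx 3), next='a' -> output (3, 'a'), add 'bba' as idx 4
Step 5: w='bb' (idx 3), next='b' -> output (3, 'b'), add 'bbb' as idx 5
Step 6: w='b' (idx 1), next='a' -> output (1, 'a'), add 'ba' as idx 6
Step 7: w='a' (idx 2), end of input -> output (2, '')


Encoded: [(0, 'b'), (0, 'a'), (1, 'b'), (3, 'a'), (3, 'b'), (1, 'a'), (2, '')]


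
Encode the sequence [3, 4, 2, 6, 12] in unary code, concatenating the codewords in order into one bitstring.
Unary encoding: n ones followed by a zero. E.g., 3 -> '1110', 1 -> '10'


Encode each number as n ones followed by a terminating 0:
  3 -> 1110 (4 bits)
  4 -> 11110 (5 bits)
  2 -> 110 (3 bits)
  6 -> 1111110 (7 bits)
  12 -> 1111111111110 (13 bits)
Total length = 4 + 5 + 3 + 7 + 13 = 32 bits.

Unary([3, 4, 2, 6, 12]) = 11101111011011111101111111111110 (32 bits)


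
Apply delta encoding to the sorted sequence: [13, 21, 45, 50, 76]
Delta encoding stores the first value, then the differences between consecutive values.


First value: 13
Deltas:
  21 - 13 = 8
  45 - 21 = 24
  50 - 45 = 5
  76 - 50 = 26


Delta encoded: [13, 8, 24, 5, 26]


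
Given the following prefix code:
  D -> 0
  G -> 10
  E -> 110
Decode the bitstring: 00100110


Decoding step by step:
Bits 0 -> D
Bits 0 -> D
Bits 10 -> G
Bits 0 -> D
Bits 110 -> E


Decoded message: DDGDE


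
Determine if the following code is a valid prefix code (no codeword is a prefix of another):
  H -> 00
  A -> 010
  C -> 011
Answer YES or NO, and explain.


Checking each pair (does one codeword prefix another?):
  H='00' vs A='010': no prefix
  H='00' vs C='011': no prefix
  A='010' vs H='00': no prefix
  A='010' vs C='011': no prefix
  C='011' vs H='00': no prefix
  C='011' vs A='010': no prefix
No violation found over all pairs.

YES -- this is a valid prefix code. No codeword is a prefix of any other codeword.


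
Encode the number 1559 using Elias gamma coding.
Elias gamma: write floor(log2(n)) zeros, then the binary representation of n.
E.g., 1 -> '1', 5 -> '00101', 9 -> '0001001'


num_bits = floor(log2(1559)) + 1 = 11
leading_zeros = num_bits - 1 = 10
binary(1559) = 11000010111

Elias gamma(1559) = '0000000000' + '11000010111' = 000000000011000010111 (21 bits)


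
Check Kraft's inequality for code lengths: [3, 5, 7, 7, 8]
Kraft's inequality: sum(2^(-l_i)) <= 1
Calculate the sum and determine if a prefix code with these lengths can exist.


Sum = 2^(-3) + 2^(-5) + 2^(-7) + 2^(-7) + 2^(-8)
    = 0.125 + 0.03125 + 0.0078125 + 0.0078125 + 0.00390625
    = 45/256 = 0.17578125
Since 0.17578125 <= 1, Kraft's inequality IS satisfied.
A prefix code with these lengths CAN exist.

Kraft sum = 0.17578125. Satisfied.


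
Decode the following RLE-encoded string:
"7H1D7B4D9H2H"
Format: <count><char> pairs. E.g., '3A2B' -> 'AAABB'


Expanding each <count><char> pair:
  7H -> 'HHHHHHH'
  1D -> 'D'
  7B -> 'BBBBBBB'
  4D -> 'DDDD'
  9H -> 'HHHHHHHHH'
  2H -> 'HH'

Decoded = HHHHHHHDBBBBBBBDDDDHHHHHHHHHHH


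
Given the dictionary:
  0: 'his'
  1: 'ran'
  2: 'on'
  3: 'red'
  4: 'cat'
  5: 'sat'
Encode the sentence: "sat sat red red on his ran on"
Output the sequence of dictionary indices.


Look up each word in the dictionary:
  'sat' -> 5
  'sat' -> 5
  'red' -> 3
  'red' -> 3
  'on' -> 2
  'his' -> 0
  'ran' -> 1
  'on' -> 2

Encoded: [5, 5, 3, 3, 2, 0, 1, 2]


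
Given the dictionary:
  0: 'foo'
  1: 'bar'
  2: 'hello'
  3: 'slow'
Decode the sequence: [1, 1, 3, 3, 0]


Look up each index in the dictionary:
  1 -> 'bar'
  1 -> 'bar'
  3 -> 'slow'
  3 -> 'slow'
  0 -> 'foo'

Decoded: "bar bar slow slow foo"


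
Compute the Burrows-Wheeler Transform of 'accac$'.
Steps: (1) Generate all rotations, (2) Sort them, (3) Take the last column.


Rotations (sorted):
  0: $accac -> last char: c
  1: ac$acc -> last char: c
  2: accac$ -> last char: $
  3: c$acca -> last char: a
  4: cac$ac -> last char: c
  5: ccac$a -> last char: a


BWT = cc$aca


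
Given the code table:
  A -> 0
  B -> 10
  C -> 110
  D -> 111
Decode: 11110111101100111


Decoding:
111 -> D
10 -> B
111 -> D
10 -> B
110 -> C
0 -> A
111 -> D


Result: DBDBCAD


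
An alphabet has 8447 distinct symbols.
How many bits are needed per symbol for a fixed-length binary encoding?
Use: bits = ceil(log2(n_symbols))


log2(8447) = 13.0442
Bracket: 2^13 = 8192 < 8447 <= 2^14 = 16384
So ceil(log2(8447)) = 14

bits = ceil(log2(8447)) = ceil(13.0442) = 14 bits


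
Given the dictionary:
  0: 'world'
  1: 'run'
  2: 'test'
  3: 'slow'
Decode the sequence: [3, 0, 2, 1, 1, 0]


Look up each index in the dictionary:
  3 -> 'slow'
  0 -> 'world'
  2 -> 'test'
  1 -> 'run'
  1 -> 'run'
  0 -> 'world'

Decoded: "slow world test run run world"


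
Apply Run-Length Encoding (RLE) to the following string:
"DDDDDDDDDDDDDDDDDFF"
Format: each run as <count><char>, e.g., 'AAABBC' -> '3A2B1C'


Scanning runs left to right:
  i=0: run of 'D' x 17 -> '17D'
  i=17: run of 'F' x 2 -> '2F'

RLE = 17D2F


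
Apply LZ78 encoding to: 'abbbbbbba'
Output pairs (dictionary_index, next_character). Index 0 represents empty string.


LZ78 encoding steps:
Dictionary: {0: ''}
Step 1: w='' (idx 0), next='a' -> output (0, 'a'), add 'a' as idx 1
Step 2: w='' (idx 0), next='b' -> output (0, 'b'), add 'b' as idx 2
Step 3: w='b' (idx 2), next='b' -> output (2, 'b'), add 'bb' as idx 3
Step 4: w='bb' (idx 3), next='b' -> output (3, 'b'), add 'bbb' as idx 4
Step 5: w='b' (idx 2), next='a' -> output (2, 'a'), add 'ba' as idx 5


Encoded: [(0, 'a'), (0, 'b'), (2, 'b'), (3, 'b'), (2, 'a')]


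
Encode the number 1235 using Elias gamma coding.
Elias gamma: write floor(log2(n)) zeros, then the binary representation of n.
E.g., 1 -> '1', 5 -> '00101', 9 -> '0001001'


num_bits = floor(log2(1235)) + 1 = 11
leading_zeros = num_bits - 1 = 10
binary(1235) = 10011010011

Elias gamma(1235) = '0000000000' + '10011010011' = 000000000010011010011 (21 bits)


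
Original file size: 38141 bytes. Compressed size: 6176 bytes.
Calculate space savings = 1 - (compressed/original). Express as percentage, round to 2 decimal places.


ratio = compressed/original = 6176/38141 = 0.161925
savings = 1 - ratio = 1 - 0.161925 = 0.838075
as a percentage: 0.838075 * 100 = 83.81%

Space savings = 1 - 6176/38141 = 83.81%


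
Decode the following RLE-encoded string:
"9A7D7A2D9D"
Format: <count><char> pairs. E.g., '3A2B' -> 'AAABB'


Expanding each <count><char> pair:
  9A -> 'AAAAAAAAA'
  7D -> 'DDDDDDD'
  7A -> 'AAAAAAA'
  2D -> 'DD'
  9D -> 'DDDDDDDDD'

Decoded = AAAAAAAAADDDDDDDAAAAAAADDDDDDDDDDD


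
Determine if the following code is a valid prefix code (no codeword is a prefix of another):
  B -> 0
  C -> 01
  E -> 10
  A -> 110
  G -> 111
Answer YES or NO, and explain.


Checking each pair (does one codeword prefix another?):
  B='0' vs C='01': prefix -- VIOLATION

NO -- this is NOT a valid prefix code. B (0) is a prefix of C (01).


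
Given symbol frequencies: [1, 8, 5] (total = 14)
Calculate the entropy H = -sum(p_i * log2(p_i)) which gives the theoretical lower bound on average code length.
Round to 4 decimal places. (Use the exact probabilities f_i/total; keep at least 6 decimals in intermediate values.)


Per-symbol terms -p_i * log2(p_i) with p_i = f_i/14:
  p = 1/14 = 0.071429: log2(p) = -3.807355, -p*log2(p) = 0.271954
  p = 8/14 = 0.571429: log2(p) = -0.807355, -p*log2(p) = 0.461346
  p = 5/14 = 0.357143: log2(p) = -1.485427, -p*log2(p) = 0.530510
H = 0.271954 + 0.461346 + 0.530510 = 1.263810

H = 1.2638 bits/symbol


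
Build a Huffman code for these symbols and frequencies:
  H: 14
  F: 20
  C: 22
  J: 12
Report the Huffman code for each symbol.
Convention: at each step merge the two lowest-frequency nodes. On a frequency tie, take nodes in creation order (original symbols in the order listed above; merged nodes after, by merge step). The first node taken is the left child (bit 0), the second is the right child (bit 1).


Huffman tree construction:
Step 1: Merge J(12) + H(14) = 26
Step 2: Merge F(20) + C(22) = 42
Step 3: Merge (J+H)(26) + (F+C)(42) = 68
Read each symbol's code off the tree from the root (left child = 0, right child = 1).

Codes:
  H: 01 (length 2)
  F: 10 (length 2)
  C: 11 (length 2)
  J: 00 (length 2)
Average code length: 136/68 = 2.0000 bits/symbol


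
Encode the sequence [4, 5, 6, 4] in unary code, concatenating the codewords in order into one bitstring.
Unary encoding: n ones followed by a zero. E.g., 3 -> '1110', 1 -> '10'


Encode each number as n ones followed by a terminating 0:
  4 -> 11110 (5 bits)
  5 -> 111110 (6 bits)
  6 -> 1111110 (7 bits)
  4 -> 11110 (5 bits)
Total length = 5 + 6 + 7 + 5 = 23 bits.

Unary([4, 5, 6, 4]) = 11110111110111111011110 (23 bits)


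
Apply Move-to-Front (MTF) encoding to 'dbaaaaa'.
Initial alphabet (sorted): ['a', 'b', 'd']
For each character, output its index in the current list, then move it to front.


MTF encoding:
'd': index 2 in ['a', 'b', 'd'] -> ['d', 'a', 'b']
'b': index 2 in ['d', 'a', 'b'] -> ['b', 'd', 'a']
'a': index 2 in ['b', 'd', 'a'] -> ['a', 'b', 'd']
'a': index 0 in ['a', 'b', 'd'] -> ['a', 'b', 'd']
'a': index 0 in ['a', 'b', 'd'] -> ['a', 'b', 'd']
'a': index 0 in ['a', 'b', 'd'] -> ['a', 'b', 'd']
'a': index 0 in ['a', 'b', 'd'] -> ['a', 'b', 'd']


Output: [2, 2, 2, 0, 0, 0, 0]


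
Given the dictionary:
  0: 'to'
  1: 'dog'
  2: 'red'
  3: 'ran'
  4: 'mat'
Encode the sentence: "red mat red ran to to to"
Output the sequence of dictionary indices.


Look up each word in the dictionary:
  'red' -> 2
  'mat' -> 4
  'red' -> 2
  'ran' -> 3
  'to' -> 0
  'to' -> 0
  'to' -> 0

Encoded: [2, 4, 2, 3, 0, 0, 0]


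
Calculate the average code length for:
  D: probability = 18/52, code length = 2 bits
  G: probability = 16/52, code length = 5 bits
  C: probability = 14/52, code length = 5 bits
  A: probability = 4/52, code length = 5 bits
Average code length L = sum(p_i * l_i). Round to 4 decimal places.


Weighted contributions p_i * l_i:
  D: (18/52) * 2 = 36/52
  G: (16/52) * 5 = 80/52
  C: (14/52) * 5 = 70/52
  A: (4/52) * 5 = 20/52
Sum = (36 + 80 + 70 + 20)/52 = 206/52

L = 206/52 = 3.9615 bits/symbol


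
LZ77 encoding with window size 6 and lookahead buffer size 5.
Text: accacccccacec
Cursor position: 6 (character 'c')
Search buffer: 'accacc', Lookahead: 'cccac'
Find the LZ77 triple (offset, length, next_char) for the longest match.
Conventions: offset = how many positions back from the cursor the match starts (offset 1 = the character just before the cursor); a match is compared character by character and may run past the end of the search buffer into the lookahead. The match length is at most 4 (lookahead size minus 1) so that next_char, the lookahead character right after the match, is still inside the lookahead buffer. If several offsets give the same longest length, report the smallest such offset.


Try each offset into the search buffer:
  offset=1 (pos 5, char 'c'): match length 3
  offset=2 (pos 4, char 'c'): match length 3
  offset=3 (pos 3, char 'a'): match length 0
  offset=4 (pos 2, char 'c'): match length 1
  offset=5 (pos 1, char 'c'): match length 2
  offset=6 (pos 0, char 'a'): match length 0
Longest match has length 3, found at offsets 1, 2; take the smallest, offset 1.
next_char = character at position 6 + 3 = 9 -> 'a'

Best match: offset=1, length=3 (matching 'ccc' starting at position 5)
LZ77 triple: (1, 3, 'a')


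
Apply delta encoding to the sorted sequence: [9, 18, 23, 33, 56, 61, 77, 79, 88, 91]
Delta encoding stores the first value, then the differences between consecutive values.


First value: 9
Deltas:
  18 - 9 = 9
  23 - 18 = 5
  33 - 23 = 10
  56 - 33 = 23
  61 - 56 = 5
  77 - 61 = 16
  79 - 77 = 2
  88 - 79 = 9
  91 - 88 = 3


Delta encoded: [9, 9, 5, 10, 23, 5, 16, 2, 9, 3]


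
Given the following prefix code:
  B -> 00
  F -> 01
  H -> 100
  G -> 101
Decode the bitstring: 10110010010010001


Decoding step by step:
Bits 101 -> G
Bits 100 -> H
Bits 100 -> H
Bits 100 -> H
Bits 100 -> H
Bits 01 -> F


Decoded message: GHHHHF


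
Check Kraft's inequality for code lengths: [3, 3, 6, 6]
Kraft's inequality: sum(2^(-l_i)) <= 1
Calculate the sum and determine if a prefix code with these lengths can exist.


Sum = 2^(-3) + 2^(-3) + 2^(-6) + 2^(-6)
    = 0.125 + 0.125 + 0.015625 + 0.015625
    = 18/64 = 0.28125
Since 0.28125 <= 1, Kraft's inequality IS satisfied.
A prefix code with these lengths CAN exist.

Kraft sum = 0.28125. Satisfied.


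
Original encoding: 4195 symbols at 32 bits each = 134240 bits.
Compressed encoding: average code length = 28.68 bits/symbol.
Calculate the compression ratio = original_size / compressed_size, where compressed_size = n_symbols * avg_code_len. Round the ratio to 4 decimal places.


original_size = n_symbols * orig_bits = 4195 * 32 = 134240 bits
compressed_size = n_symbols * avg_code_len = 4195 * 28.68 = 120312.6 bits
ratio = original_size / compressed_size = 134240 / 120312.6 = 1.1158

Compression ratio = 1.1158


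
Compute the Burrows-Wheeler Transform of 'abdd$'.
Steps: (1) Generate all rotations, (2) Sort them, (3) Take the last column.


Rotations (sorted):
  0: $abdd -> last char: d
  1: abdd$ -> last char: $
  2: bdd$a -> last char: a
  3: d$abd -> last char: d
  4: dd$ab -> last char: b


BWT = d$adb


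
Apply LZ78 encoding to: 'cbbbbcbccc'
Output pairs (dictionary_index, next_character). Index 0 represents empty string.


LZ78 encoding steps:
Dictionary: {0: ''}
Step 1: w='' (idx 0), next='c' -> output (0, 'c'), add 'c' as idx 1
Step 2: w='' (idx 0), next='b' -> output (0, 'b'), add 'b' as idx 2
Step 3: w='b' (idx 2), next='b' -> output (2, 'b'), add 'bb' as idx 3
Step 4: w='b' (idx 2), next='c' -> output (2, 'c'), add 'bc' as idx 4
Step 5: w='bc' (idx 4), next='c' -> output (4, 'c'), add 'bcc' as idx 5
Step 6: w='c' (idx 1), end of input -> output (1, '')


Encoded: [(0, 'c'), (0, 'b'), (2, 'b'), (2, 'c'), (4, 'c'), (1, '')]


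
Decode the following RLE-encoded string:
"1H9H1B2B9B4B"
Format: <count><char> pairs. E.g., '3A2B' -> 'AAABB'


Expanding each <count><char> pair:
  1H -> 'H'
  9H -> 'HHHHHHHHH'
  1B -> 'B'
  2B -> 'BB'
  9B -> 'BBBBBBBBB'
  4B -> 'BBBB'

Decoded = HHHHHHHHHHBBBBBBBBBBBBBBBB
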